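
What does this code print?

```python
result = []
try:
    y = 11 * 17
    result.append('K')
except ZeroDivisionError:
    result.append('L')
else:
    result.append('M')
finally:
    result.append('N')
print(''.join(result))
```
KMN

else runs before finally when no exception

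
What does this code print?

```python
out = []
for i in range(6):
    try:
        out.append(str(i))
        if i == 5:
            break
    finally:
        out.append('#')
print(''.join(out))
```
0#1#2#3#4#5#

finally runs even when breaking out of loop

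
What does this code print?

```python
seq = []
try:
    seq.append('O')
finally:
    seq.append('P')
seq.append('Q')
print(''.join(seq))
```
OPQ

try/finally without except, no exception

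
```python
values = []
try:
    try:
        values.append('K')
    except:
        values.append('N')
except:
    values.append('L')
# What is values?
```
['K']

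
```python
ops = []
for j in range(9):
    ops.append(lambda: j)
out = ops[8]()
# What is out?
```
8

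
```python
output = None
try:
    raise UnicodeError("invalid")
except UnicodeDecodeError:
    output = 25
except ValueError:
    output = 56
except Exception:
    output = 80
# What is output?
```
56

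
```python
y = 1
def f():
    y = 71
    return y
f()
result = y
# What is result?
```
1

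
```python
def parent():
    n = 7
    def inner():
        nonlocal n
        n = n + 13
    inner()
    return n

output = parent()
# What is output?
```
20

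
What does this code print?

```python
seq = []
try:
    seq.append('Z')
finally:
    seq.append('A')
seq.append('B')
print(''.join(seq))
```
ZAB

try/finally without except, no exception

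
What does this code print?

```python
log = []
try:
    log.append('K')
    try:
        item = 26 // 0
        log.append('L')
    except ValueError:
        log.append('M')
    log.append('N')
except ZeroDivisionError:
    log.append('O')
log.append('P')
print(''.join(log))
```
KOP

Inner handler doesn't match, propagates to outer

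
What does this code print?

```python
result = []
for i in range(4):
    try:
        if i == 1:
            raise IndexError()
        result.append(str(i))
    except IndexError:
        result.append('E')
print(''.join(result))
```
0E23

Exception on i=1 caught, loop continues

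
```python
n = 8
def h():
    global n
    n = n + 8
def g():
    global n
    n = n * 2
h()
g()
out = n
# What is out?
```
32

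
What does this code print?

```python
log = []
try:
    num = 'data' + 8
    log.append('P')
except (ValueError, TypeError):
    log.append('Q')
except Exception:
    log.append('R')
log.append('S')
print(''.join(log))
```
QS

TypeError matches tuple containing it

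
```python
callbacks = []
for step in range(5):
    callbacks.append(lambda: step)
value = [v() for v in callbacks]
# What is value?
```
[4, 4, 4, 4, 4]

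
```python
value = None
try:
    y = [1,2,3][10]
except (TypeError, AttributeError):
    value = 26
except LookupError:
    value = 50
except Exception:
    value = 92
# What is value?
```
50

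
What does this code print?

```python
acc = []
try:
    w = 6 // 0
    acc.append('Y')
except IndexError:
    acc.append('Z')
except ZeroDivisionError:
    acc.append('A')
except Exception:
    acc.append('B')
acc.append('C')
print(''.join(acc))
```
AC

ZeroDivisionError matches before generic Exception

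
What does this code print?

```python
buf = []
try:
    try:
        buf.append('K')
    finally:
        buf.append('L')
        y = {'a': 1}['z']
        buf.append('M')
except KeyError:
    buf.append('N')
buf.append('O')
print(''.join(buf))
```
KLNO

Exception in inner finally caught by outer except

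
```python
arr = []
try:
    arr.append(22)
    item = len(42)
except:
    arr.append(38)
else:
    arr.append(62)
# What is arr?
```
[22, 38]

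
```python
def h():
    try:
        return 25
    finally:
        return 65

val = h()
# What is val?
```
65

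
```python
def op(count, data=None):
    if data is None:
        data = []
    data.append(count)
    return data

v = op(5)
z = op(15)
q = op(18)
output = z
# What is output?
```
[15]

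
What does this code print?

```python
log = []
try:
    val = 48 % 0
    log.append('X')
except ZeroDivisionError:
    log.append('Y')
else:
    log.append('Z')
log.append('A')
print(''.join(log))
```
YA

else block skipped when exception is caught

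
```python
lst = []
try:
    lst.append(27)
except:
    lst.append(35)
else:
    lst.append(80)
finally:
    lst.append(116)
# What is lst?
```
[27, 80, 116]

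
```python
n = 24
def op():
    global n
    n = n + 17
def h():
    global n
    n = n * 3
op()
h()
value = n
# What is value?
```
123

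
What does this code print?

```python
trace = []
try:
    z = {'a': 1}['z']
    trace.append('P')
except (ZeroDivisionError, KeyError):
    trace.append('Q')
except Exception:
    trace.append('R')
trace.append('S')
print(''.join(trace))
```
QS

KeyError matches tuple containing it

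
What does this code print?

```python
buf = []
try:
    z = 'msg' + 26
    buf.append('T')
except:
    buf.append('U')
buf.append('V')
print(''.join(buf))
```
UV

Exception raised in try, caught by bare except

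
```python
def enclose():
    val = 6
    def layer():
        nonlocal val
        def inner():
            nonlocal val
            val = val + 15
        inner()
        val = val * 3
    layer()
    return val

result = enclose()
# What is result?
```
63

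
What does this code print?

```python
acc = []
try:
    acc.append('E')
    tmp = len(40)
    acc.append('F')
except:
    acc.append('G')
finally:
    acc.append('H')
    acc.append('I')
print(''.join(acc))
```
EGHI

Code before exception runs, then except, then all of finally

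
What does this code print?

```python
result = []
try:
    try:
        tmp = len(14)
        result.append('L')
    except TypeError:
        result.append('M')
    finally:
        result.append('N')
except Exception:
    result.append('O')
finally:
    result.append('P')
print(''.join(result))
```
MNP

Both finally blocks run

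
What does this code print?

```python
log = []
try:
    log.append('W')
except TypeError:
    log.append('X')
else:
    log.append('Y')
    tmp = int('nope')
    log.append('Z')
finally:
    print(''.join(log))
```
WY

Try succeeds, else appends 'Y', ValueError in else is uncaught, finally prints before exception propagates ('Z' never appended)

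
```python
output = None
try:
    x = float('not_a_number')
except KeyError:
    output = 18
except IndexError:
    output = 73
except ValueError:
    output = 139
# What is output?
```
139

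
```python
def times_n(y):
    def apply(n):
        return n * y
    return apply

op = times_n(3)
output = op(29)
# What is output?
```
87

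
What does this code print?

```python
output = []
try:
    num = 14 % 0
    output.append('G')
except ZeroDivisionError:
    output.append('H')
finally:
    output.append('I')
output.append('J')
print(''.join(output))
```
HIJ

finally always runs, even after exception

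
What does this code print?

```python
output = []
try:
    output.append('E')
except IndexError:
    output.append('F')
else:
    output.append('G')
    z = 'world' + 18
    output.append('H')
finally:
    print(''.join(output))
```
EG

Try succeeds, else appends 'G', TypeError in else is uncaught, finally prints before exception propagates ('H' never appended)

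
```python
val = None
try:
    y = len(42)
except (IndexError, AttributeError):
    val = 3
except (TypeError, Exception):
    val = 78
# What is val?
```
78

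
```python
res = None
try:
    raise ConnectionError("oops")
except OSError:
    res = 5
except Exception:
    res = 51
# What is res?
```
5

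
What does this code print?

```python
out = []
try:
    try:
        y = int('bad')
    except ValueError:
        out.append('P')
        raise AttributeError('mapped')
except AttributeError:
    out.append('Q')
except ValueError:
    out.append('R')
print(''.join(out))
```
PQ

New AttributeError raised, caught by outer AttributeError handler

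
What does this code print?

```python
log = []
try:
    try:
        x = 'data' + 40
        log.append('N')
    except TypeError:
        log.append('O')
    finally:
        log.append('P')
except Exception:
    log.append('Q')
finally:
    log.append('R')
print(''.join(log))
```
OPR

Both finally blocks run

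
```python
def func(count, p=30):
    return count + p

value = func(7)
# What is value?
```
37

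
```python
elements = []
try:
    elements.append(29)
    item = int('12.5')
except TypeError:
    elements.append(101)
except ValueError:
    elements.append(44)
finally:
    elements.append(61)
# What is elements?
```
[29, 44, 61]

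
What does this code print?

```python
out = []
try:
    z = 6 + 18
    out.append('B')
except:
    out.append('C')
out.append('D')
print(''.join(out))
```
BD

No exception, try block completes normally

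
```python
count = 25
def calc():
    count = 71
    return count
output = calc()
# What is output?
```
71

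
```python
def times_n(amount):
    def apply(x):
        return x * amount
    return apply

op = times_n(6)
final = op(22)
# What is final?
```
132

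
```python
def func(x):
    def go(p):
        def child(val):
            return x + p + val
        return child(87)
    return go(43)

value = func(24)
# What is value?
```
154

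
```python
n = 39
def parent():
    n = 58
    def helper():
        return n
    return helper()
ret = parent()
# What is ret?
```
58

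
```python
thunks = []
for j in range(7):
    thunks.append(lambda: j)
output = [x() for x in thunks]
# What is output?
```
[6, 6, 6, 6, 6, 6, 6]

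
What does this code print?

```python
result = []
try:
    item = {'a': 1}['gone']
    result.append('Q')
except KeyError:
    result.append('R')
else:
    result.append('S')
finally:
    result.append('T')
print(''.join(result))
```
RT

Exception: except runs, else skipped, finally runs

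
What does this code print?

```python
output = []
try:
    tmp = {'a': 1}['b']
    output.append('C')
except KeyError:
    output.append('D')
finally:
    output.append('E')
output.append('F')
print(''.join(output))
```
DEF

finally always runs, even after exception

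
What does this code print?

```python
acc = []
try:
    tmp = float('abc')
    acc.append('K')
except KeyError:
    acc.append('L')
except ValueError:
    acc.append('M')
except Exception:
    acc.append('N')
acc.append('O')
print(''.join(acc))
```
MO

ValueError matches before generic Exception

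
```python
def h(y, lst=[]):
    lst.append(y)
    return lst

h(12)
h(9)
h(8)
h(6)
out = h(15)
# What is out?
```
[12, 9, 8, 6, 15]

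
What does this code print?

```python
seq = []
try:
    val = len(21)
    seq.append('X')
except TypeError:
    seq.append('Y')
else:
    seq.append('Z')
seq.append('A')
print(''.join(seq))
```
YA

else block skipped when exception is caught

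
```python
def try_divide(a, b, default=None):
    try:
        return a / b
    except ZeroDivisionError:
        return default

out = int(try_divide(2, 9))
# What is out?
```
0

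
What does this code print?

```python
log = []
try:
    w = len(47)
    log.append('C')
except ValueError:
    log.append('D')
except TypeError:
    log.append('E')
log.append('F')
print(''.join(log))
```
EF

TypeError is caught by its specific handler, not ValueError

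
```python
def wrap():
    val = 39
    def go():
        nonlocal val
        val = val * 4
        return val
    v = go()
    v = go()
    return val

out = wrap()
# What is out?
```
624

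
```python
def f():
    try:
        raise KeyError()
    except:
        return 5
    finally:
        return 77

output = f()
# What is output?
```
77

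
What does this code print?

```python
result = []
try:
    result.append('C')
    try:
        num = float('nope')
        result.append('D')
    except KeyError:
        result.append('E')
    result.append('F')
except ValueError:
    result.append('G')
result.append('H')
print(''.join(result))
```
CGH

Inner handler doesn't match, propagates to outer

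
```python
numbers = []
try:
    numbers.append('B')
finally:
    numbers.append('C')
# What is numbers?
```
['B', 'C']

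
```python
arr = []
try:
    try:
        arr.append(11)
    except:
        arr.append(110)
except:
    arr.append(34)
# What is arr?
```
[11]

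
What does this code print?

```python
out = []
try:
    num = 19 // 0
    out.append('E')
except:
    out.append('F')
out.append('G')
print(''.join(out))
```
FG

Exception raised in try, caught by bare except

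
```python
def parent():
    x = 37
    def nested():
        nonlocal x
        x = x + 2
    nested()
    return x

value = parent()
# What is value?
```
39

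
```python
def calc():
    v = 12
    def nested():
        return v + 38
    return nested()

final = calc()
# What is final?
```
50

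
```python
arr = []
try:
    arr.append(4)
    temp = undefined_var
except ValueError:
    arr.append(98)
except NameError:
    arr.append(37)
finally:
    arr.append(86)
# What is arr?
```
[4, 37, 86]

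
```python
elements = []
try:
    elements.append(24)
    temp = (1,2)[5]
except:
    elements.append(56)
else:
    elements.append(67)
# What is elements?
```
[24, 56]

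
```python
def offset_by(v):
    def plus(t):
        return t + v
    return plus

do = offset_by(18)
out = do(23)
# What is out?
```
41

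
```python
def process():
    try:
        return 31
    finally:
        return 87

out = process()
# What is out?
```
87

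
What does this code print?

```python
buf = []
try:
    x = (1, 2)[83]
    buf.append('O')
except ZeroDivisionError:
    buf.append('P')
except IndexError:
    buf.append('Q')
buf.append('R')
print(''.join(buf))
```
QR

IndexError is caught by its specific handler, not ZeroDivisionError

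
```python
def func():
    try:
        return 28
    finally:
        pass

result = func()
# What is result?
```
28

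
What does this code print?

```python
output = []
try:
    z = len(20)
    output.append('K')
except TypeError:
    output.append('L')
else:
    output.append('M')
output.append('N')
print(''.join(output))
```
LN

else block skipped when exception is caught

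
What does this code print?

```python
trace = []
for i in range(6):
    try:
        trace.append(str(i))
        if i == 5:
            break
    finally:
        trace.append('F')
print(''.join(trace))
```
0F1F2F3F4F5F

finally runs even when breaking out of loop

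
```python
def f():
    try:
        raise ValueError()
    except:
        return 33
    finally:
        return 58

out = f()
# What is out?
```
58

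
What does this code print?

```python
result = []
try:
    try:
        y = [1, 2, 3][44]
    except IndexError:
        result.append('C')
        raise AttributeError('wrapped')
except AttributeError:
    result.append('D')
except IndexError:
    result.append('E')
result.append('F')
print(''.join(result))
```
CDF

AttributeError raised and caught, original IndexError not re-raised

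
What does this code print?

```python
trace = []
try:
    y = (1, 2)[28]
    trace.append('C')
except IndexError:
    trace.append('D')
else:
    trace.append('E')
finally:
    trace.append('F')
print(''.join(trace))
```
DF

Exception: except runs, else skipped, finally runs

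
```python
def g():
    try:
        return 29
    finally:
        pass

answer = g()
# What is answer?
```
29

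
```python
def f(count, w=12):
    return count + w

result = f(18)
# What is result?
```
30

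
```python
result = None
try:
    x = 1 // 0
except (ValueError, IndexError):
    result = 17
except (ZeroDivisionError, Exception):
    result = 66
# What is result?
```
66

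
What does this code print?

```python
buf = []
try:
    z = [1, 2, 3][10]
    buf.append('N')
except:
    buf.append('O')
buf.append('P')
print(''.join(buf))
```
OP

Exception raised in try, caught by bare except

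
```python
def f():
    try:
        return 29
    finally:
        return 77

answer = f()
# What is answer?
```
77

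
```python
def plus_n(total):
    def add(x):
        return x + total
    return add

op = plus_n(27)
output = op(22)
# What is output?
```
49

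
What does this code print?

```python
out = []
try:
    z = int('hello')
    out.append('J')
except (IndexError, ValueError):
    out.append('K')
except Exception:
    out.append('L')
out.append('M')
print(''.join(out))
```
KM

ValueError matches tuple containing it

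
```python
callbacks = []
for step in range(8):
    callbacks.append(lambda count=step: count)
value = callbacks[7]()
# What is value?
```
7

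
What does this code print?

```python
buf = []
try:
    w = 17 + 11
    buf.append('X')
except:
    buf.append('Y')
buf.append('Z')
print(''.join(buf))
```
XZ

No exception, try block completes normally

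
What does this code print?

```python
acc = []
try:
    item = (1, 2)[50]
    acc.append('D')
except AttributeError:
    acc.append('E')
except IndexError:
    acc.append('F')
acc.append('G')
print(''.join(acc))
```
FG

IndexError is caught by its specific handler, not AttributeError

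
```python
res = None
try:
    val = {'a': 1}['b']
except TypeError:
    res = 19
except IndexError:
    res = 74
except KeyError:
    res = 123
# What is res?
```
123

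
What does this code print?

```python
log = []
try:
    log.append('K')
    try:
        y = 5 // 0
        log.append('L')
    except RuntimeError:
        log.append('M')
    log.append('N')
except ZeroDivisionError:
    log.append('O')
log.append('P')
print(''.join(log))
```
KOP

Inner handler doesn't match, propagates to outer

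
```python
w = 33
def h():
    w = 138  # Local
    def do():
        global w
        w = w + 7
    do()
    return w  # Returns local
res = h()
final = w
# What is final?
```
40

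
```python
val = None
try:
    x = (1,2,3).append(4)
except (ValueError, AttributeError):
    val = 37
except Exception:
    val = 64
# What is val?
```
37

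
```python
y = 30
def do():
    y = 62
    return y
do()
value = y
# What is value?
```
30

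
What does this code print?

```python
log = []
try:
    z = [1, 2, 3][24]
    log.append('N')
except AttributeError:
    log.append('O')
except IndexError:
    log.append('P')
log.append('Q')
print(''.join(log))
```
PQ

IndexError is caught by its specific handler, not AttributeError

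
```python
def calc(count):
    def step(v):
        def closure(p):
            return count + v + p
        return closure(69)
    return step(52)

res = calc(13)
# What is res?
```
134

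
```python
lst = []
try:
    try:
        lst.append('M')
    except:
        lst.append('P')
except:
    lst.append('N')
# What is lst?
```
['M']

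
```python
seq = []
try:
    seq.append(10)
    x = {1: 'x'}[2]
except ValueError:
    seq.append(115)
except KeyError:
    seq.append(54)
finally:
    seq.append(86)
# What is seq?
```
[10, 54, 86]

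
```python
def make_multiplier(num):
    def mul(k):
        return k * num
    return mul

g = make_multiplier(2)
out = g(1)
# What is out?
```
2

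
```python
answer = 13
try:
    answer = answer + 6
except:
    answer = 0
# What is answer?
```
19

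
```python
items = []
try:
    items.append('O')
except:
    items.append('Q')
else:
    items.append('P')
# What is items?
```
['O', 'P']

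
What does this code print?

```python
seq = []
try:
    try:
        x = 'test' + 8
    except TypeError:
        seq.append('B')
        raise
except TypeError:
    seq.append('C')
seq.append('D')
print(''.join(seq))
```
BCD

raise without argument re-raises current exception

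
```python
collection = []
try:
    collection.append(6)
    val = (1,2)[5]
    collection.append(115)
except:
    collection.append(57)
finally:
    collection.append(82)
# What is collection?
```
[6, 57, 82]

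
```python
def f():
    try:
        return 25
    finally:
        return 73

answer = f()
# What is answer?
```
73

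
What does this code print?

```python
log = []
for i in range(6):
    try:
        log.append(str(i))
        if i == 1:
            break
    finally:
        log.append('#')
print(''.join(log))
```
0#1#

finally runs even when breaking out of loop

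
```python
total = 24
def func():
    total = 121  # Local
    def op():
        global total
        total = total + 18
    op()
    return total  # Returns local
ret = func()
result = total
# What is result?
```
42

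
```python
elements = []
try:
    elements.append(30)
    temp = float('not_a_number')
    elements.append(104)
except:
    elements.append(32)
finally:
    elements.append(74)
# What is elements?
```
[30, 32, 74]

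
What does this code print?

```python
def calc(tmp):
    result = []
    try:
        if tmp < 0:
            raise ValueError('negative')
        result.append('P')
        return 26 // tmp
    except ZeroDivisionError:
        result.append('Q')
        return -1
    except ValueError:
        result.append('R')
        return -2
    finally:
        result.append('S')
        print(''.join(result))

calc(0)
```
PQS

tmp=0 causes ZeroDivisionError, caught, finally prints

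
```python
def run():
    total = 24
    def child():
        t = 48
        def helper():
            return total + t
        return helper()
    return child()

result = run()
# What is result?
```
72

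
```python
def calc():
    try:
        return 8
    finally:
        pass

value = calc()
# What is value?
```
8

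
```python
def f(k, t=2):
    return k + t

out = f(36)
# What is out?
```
38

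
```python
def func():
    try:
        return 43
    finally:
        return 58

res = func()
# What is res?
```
58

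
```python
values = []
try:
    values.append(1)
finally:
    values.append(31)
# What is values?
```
[1, 31]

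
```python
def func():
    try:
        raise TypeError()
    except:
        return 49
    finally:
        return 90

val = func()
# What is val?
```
90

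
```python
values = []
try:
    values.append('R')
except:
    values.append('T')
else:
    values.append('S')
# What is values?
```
['R', 'S']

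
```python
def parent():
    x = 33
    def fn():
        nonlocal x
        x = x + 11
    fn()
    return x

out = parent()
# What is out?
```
44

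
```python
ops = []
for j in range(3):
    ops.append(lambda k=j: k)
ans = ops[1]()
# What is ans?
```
1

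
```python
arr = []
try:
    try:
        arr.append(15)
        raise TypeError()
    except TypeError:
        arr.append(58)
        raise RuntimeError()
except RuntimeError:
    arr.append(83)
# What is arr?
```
[15, 58, 83]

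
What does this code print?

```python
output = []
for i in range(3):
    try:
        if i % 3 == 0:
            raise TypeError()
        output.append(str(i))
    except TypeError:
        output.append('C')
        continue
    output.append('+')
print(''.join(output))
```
C1+2+

continue in except skips rest of loop body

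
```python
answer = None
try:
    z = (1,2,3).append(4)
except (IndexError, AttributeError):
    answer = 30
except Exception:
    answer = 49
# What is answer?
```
30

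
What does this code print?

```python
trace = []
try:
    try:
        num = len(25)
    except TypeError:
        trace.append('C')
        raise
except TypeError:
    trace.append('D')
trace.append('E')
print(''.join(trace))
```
CDE

raise without argument re-raises current exception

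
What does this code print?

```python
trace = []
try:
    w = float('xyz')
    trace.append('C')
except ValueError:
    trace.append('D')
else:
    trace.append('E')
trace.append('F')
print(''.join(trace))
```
DF

else block skipped when exception is caught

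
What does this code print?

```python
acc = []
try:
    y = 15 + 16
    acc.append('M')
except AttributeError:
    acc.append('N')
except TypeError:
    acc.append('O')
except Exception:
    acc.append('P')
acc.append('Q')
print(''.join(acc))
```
MQ

No exception, try block completes normally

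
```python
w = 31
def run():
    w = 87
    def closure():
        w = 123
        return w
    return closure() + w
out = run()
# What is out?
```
210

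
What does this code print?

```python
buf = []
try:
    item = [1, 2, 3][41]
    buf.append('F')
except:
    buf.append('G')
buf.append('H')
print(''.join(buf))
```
GH

Exception raised in try, caught by bare except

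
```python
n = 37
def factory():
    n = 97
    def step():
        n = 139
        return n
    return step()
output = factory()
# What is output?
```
139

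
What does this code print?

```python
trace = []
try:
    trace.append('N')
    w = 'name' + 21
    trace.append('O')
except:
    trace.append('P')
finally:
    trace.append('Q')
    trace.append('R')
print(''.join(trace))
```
NPQR

Code before exception runs, then except, then all of finally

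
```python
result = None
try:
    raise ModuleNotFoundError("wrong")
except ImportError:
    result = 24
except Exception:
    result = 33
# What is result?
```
24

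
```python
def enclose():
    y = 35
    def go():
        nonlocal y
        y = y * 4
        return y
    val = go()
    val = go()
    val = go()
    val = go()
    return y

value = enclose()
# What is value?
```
8960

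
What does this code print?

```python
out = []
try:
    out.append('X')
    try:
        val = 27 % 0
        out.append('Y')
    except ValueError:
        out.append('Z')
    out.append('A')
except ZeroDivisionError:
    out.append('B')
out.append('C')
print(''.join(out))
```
XBC

Inner handler doesn't match, propagates to outer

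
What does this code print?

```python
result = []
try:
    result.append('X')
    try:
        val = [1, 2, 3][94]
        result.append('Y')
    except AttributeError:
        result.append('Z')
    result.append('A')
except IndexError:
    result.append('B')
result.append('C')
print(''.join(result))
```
XBC

Inner handler doesn't match, propagates to outer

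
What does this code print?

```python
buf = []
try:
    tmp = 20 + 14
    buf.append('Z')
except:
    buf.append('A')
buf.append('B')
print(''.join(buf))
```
ZB

No exception, try block completes normally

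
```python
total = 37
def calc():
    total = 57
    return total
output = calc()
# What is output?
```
57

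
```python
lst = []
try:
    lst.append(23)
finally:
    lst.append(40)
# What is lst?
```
[23, 40]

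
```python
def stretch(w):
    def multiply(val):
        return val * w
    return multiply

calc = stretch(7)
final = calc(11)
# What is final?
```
77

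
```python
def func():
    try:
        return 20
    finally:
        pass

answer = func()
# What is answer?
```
20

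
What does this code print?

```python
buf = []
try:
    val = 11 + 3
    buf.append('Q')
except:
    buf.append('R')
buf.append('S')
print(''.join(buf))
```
QS

No exception, try block completes normally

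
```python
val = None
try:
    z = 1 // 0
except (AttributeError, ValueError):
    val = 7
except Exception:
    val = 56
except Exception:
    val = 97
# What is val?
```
56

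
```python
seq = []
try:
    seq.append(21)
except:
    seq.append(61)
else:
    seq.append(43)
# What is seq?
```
[21, 43]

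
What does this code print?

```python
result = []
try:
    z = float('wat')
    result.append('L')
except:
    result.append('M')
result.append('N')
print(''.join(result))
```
MN

Exception raised in try, caught by bare except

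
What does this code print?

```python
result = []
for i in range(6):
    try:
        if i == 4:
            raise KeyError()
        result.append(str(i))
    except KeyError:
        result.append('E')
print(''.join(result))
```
0123E5

Exception on i=4 caught, loop continues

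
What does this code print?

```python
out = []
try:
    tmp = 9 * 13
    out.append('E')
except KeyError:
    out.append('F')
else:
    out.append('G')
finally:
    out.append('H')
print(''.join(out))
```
EGH

else runs before finally when no exception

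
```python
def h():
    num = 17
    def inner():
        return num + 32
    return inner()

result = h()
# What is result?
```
49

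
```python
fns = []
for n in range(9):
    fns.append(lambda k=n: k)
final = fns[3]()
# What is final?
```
3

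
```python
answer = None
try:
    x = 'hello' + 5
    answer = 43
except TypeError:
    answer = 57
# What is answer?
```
57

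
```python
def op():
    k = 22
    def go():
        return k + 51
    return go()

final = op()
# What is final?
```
73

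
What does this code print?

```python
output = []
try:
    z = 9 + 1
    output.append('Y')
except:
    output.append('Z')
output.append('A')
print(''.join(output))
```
YA

No exception, try block completes normally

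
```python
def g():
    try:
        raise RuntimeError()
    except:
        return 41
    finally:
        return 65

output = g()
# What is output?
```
65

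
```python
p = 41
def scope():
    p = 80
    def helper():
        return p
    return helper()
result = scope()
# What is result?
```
80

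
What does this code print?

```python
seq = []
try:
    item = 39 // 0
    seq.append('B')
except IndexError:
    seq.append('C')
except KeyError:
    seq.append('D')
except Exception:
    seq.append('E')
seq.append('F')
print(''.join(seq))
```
EF

ZeroDivisionError not specifically caught, falls to Exception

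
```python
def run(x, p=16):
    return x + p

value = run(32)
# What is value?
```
48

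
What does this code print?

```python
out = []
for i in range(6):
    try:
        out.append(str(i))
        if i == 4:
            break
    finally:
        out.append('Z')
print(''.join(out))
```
0Z1Z2Z3Z4Z

finally runs even when breaking out of loop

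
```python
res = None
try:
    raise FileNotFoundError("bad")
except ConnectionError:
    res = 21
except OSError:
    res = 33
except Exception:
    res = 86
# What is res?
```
33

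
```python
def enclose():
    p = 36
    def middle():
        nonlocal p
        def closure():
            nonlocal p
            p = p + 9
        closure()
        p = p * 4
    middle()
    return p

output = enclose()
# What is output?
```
180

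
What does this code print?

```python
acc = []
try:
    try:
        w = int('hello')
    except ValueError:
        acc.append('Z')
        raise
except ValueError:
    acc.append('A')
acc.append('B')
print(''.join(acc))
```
ZAB

raise without argument re-raises current exception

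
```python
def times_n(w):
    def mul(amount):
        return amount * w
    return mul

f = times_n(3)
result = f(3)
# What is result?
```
9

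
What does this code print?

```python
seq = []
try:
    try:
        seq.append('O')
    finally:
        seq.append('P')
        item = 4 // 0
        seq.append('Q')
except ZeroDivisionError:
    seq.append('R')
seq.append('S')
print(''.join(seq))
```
OPRS

Exception in inner finally caught by outer except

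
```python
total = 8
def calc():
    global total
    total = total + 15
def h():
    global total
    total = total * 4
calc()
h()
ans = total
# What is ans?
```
92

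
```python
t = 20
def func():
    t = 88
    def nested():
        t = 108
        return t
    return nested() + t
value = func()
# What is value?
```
196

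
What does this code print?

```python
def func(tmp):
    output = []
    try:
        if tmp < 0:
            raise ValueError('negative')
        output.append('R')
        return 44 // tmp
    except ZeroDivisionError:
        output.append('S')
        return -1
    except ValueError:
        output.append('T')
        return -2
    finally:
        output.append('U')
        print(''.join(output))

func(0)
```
RSU

tmp=0 causes ZeroDivisionError, caught, finally prints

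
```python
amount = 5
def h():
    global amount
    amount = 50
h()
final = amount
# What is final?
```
50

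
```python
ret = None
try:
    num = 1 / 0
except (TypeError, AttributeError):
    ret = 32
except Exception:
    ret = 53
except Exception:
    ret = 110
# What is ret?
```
53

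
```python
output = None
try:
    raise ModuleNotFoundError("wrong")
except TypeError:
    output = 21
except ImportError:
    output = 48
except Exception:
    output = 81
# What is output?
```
48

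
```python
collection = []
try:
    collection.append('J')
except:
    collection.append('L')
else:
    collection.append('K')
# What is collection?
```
['J', 'K']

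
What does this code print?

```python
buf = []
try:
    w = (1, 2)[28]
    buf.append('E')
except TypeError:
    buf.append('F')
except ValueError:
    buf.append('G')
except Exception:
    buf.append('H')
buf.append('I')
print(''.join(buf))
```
HI

IndexError not specifically caught, falls to Exception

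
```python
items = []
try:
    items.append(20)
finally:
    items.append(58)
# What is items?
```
[20, 58]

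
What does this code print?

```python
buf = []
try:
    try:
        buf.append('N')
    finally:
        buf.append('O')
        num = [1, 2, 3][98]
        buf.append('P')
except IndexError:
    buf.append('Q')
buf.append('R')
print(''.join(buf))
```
NOQR

Exception in inner finally caught by outer except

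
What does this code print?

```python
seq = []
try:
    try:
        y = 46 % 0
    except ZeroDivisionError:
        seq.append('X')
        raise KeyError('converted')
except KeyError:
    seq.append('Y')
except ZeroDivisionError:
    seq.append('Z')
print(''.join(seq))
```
XY

New KeyError raised, caught by outer KeyError handler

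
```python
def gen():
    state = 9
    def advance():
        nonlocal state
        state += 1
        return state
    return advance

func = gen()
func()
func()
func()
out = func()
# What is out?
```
13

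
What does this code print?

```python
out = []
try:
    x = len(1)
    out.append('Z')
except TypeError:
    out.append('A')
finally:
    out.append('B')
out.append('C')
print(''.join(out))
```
ABC

finally always runs, even after exception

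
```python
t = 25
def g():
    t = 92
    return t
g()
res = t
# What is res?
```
25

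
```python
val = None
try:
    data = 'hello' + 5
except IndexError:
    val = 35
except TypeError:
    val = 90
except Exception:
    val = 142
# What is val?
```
90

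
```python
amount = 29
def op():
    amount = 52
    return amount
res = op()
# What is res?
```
52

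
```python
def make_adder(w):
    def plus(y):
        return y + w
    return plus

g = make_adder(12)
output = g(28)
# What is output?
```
40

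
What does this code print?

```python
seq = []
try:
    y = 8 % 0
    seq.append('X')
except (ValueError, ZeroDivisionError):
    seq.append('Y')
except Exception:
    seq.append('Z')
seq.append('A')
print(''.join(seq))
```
YA

ZeroDivisionError matches tuple containing it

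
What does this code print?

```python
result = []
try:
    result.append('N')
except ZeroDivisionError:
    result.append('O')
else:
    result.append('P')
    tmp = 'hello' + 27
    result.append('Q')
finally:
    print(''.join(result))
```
NP

Try succeeds, else appends 'P', TypeError in else is uncaught, finally prints before exception propagates ('Q' never appended)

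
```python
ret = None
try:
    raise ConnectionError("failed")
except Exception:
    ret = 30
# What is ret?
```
30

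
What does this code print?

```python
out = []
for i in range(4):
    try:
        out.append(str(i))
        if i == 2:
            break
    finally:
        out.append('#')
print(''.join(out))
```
0#1#2#

finally runs even when breaking out of loop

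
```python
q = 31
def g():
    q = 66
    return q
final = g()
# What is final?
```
66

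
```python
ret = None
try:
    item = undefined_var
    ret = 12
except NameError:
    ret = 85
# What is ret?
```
85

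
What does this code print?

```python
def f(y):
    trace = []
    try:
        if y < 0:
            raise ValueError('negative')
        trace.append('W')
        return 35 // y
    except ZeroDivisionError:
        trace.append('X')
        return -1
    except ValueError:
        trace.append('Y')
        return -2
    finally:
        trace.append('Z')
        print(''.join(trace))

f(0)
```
WXZ

y=0 causes ZeroDivisionError, caught, finally prints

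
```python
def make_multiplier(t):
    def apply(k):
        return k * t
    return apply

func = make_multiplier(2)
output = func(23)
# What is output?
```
46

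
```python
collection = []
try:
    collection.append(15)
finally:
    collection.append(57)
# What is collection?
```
[15, 57]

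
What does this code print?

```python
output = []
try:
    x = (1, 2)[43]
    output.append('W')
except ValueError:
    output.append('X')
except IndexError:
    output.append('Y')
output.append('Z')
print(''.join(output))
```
YZ

IndexError is caught by its specific handler, not ValueError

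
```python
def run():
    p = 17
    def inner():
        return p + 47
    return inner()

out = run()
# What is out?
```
64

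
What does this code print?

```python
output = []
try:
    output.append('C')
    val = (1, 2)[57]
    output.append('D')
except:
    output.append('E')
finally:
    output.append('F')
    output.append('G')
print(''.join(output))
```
CEFG

Code before exception runs, then except, then all of finally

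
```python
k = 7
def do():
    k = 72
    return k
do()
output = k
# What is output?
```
7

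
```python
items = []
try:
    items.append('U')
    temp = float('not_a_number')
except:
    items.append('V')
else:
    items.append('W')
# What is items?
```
['U', 'V']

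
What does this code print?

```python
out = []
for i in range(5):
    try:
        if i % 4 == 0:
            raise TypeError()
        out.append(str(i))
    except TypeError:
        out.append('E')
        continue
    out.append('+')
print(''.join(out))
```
E1+2+3+E

continue in except skips rest of loop body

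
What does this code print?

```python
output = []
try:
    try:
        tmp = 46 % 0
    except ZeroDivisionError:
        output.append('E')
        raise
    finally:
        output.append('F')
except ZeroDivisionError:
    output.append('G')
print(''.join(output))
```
EFG

finally runs before re-raised exception propagates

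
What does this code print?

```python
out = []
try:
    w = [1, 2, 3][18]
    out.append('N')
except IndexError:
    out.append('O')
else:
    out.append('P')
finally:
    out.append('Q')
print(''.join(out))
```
OQ

Exception: except runs, else skipped, finally runs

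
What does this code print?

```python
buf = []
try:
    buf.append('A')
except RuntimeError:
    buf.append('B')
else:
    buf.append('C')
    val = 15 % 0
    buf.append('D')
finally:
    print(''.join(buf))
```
AC

Try succeeds, else appends 'C', ZeroDivisionError in else is uncaught, finally prints before exception propagates ('D' never appended)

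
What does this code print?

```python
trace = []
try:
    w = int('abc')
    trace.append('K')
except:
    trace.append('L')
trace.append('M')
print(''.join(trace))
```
LM

Exception raised in try, caught by bare except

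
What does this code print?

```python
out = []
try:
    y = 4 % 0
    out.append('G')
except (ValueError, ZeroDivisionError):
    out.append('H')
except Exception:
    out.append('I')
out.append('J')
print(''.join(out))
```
HJ

ZeroDivisionError matches tuple containing it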